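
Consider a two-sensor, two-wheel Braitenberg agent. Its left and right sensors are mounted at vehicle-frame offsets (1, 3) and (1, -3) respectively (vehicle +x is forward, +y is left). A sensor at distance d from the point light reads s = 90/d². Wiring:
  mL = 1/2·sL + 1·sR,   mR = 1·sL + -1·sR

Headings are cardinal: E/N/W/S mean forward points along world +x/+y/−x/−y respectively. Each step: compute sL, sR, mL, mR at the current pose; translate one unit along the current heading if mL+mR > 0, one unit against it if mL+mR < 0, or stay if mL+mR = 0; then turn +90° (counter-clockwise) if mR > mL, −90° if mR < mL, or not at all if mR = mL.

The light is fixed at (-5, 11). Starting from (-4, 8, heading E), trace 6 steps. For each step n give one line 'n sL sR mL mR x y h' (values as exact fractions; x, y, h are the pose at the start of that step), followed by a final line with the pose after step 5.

n=0: pose=(-4,8,E); sL=45/2, sR=9/4; mL=27/2, mR=81/4; mL+mR=135/4 → advance +1; mR−mL=27/4 → turn +1·90°
n=1: pose=(-3,8,N); sL=18, sR=90/29; mL=351/29, mR=432/29; mL+mR=27 → advance +1; mR−mL=81/29 → turn +1·90°
n=2: pose=(-3,9,W); sL=45/13, sR=45; mL=1215/26, mR=-540/13; mL+mR=135/26 → advance +1; mR−mL=-2295/26 → turn -1·90°
n=3: pose=(-4,9,N); sL=18, sR=90/17; mL=243/17, mR=216/17; mL+mR=27 → advance +1; mR−mL=-27/17 → turn -1·90°
n=4: pose=(-4,10,E); sL=45/4, sR=9/2; mL=81/8, mR=27/4; mL+mR=135/8 → advance +1; mR−mL=-27/8 → turn -1·90°
n=5: pose=(-3,10,S); sL=90/29, sR=18; mL=567/29, mR=-432/29; mL+mR=135/29 → advance +1; mR−mL=-999/29 → turn -1·90°

0 45/2 9/4 27/2 81/4 -4 8 E
1 18 90/29 351/29 432/29 -3 8 N
2 45/13 45 1215/26 -540/13 -3 9 W
3 18 90/17 243/17 216/17 -4 9 N
4 45/4 9/2 81/8 27/4 -4 10 E
5 90/29 18 567/29 -432/29 -3 10 S
final -3 9 W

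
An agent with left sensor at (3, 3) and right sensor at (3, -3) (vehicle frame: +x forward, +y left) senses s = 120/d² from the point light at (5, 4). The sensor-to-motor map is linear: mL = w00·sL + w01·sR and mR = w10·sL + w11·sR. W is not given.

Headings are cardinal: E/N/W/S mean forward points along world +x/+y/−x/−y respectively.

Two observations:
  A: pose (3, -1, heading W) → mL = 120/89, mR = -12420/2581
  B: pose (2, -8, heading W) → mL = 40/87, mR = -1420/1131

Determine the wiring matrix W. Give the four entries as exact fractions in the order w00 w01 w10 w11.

1 0 -1/2 -1

obs A: pose=(3,-1,W) → sL=120/89, sR=120/29, mL=120/89, mR=-12420/2581
obs B: pose=(2,-8,W) → sL=40/87, sR=40/39, mL=40/87, mR=-1420/1131
sensor matrix S = [[120/89, 120/29], [40/87, 40/39]]; det S = -505600/973037
solve [mL_A; mL_B] = S·[w00; w01] and [mR_A; mR_B] = S·[w10; w11]:
  w00 = 1, w01 = 0, w10 = -1/2, w11 = -1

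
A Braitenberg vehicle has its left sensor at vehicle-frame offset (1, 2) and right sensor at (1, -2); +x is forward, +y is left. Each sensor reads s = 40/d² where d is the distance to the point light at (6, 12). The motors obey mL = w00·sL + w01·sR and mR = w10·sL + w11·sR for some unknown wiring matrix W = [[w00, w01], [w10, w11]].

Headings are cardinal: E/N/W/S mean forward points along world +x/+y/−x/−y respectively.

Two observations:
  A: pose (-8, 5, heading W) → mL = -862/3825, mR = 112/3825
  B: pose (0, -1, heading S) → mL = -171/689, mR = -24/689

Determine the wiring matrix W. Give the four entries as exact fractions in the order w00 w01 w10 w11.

obs A: pose=(-8,5,W) → sL=20/153, sR=4/25, mL=-862/3825, mR=112/3825
obs B: pose=(0,-1,S) → sL=10/53, sR=2/13, mL=-171/689, mR=-24/689
sensor matrix S = [[20/153, 4/25], [10/53, 2/13]]; det S = -5312/527085
solve [mL_A; mL_B] = S·[w00; w01] and [mR_A; mR_B] = S·[w10; w11]:
  w00 = -1/2, w01 = -1, w10 = -1, w11 = 1

-1/2 -1 -1 1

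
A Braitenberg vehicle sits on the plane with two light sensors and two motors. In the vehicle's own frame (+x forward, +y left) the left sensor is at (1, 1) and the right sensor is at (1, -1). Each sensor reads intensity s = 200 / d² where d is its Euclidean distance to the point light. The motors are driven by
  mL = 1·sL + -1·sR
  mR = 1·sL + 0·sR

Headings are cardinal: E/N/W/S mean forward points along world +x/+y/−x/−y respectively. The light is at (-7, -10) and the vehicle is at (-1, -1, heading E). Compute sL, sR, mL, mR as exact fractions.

200/149 200/113 -7200/16837 200/149

left sensor world pos  = (0, 0); dL² = 149
right sensor world pos = (0, -2); dR² = 113
sL = 200/149 = 200/149
sR = 200/113 = 200/113
mL = 1·sL + -1·sR = -7200/16837
mR = 1·sL + 0·sR = 200/149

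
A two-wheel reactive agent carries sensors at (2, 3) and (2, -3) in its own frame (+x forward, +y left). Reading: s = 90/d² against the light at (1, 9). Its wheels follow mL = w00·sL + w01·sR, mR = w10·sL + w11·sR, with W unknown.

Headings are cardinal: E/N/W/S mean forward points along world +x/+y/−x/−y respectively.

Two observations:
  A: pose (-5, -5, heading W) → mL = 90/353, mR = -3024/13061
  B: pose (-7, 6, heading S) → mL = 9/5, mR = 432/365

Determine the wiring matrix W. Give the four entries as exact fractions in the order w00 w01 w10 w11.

obs A: pose=(-5,-5,W) → sL=90/353, sR=18/37, mL=90/353, mR=-3024/13061
obs B: pose=(-7,6,S) → sL=9/5, sR=45/73, mL=9/5, mR=432/365
sensor matrix S = [[90/353, 18/37], [9/5, 45/73]]; det S = -3425328/4767265
solve [mL_A; mL_B] = S·[w00; w01] and [mR_A; mR_B] = S·[w10; w11]:
  w00 = 1, w01 = 0, w10 = 1, w11 = -1

1 0 1 -1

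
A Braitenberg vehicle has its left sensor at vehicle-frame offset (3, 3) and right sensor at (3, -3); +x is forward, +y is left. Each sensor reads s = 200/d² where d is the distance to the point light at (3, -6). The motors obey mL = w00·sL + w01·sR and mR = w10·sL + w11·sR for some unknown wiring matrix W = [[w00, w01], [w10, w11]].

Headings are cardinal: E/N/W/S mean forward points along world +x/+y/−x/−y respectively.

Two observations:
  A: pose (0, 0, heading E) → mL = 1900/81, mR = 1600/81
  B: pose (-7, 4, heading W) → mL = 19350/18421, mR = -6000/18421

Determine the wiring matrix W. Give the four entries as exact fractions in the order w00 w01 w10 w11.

obs A: pose=(0,0,E) → sL=200/81, sR=200/9, mL=1900/81, mR=1600/81
obs B: pose=(-7,4,W) → sL=100/109, sR=100/169, mL=19350/18421, mR=-6000/18421
sensor matrix S = [[200/81, 200/9], [100/109, 100/169]]; det S = -28240000/1492101
solve [mL_A; mL_B] = S·[w00; w01] and [mR_A; mR_B] = S·[w10; w11]:
  w00 = 1/2, w01 = 1, w10 = -1, w11 = 1

1/2 1 -1 1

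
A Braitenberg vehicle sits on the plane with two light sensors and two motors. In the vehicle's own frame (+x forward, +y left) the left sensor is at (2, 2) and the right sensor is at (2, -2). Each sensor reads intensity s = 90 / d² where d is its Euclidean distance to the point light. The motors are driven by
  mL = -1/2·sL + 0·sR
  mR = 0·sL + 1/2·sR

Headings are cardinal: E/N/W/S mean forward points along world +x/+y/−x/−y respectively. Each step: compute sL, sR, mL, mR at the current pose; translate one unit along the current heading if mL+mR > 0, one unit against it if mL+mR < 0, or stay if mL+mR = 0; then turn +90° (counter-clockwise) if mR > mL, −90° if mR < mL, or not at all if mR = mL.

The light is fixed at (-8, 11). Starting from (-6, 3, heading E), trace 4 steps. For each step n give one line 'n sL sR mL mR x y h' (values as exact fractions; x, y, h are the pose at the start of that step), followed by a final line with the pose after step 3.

0 45/26 45/58 -45/52 45/116 -6 3 E
1 90/37 2 -45/37 1 -7 3 N
2 45/61 9/5 -45/122 9/10 -7 2 W
3 18/25 18/25 -9/25 9/25 -8 2 S
final -8 2 E

n=0: pose=(-6,3,E); sL=45/26, sR=45/58; mL=-45/52, mR=45/116; mL+mR=-180/377 → advance -1; mR−mL=945/754 → turn +1·90°
n=1: pose=(-7,3,N); sL=90/37, sR=2; mL=-45/37, mR=1; mL+mR=-8/37 → advance -1; mR−mL=82/37 → turn +1·90°
n=2: pose=(-7,2,W); sL=45/61, sR=9/5; mL=-45/122, mR=9/10; mL+mR=162/305 → advance +1; mR−mL=387/305 → turn +1·90°
n=3: pose=(-8,2,S); sL=18/25, sR=18/25; mL=-9/25, mR=9/25; mL+mR=0 → advance +0; mR−mL=18/25 → turn +1·90°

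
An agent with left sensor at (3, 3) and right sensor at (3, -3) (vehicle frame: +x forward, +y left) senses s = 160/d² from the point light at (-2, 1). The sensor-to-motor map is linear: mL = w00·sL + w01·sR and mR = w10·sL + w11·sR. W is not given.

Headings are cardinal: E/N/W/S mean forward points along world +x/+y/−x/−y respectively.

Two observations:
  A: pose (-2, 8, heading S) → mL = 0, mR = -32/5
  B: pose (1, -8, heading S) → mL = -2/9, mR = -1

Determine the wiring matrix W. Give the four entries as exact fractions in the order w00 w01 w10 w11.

1 -1 -1/2 -1/2

obs A: pose=(-2,8,S) → sL=32/5, sR=32/5, mL=0, mR=-32/5
obs B: pose=(1,-8,S) → sL=8/9, sR=10/9, mL=-2/9, mR=-1
sensor matrix S = [[32/5, 32/5], [8/9, 10/9]]; det S = 64/45
solve [mL_A; mL_B] = S·[w00; w01] and [mR_A; mR_B] = S·[w10; w11]:
  w00 = 1, w01 = -1, w10 = -1/2, w11 = -1/2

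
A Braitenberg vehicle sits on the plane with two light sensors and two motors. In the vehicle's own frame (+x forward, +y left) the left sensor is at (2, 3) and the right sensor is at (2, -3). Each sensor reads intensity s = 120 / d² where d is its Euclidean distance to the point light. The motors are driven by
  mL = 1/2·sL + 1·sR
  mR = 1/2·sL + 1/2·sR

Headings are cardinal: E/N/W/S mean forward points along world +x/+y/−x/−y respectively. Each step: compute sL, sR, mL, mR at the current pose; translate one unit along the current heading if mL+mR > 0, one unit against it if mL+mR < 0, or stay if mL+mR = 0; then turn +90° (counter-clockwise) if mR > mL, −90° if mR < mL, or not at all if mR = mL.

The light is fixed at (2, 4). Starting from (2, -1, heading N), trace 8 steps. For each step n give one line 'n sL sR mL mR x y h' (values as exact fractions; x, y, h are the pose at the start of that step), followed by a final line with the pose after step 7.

0 20/3 20/3 10 20/3 2 -1 N
1 24 120/53 756/53 696/53 2 0 E
2 30/13 3 54/13 69/26 3 0 S
3 24/13 24 324/13 168/13 3 -1 W
4 20/3 20/3 10 20/3 2 -1 N
5 24 120/53 756/53 696/53 2 0 E
6 30/13 3 54/13 69/26 3 0 S
7 24/13 24 324/13 168/13 3 -1 W
final 2 -1 N

n=0: pose=(2,-1,N); sL=20/3, sR=20/3; mL=10, mR=20/3; mL+mR=50/3 → advance +1; mR−mL=-10/3 → turn -1·90°
n=1: pose=(2,0,E); sL=24, sR=120/53; mL=756/53, mR=696/53; mL+mR=1452/53 → advance +1; mR−mL=-60/53 → turn -1·90°
n=2: pose=(3,0,S); sL=30/13, sR=3; mL=54/13, mR=69/26; mL+mR=177/26 → advance +1; mR−mL=-3/2 → turn -1·90°
n=3: pose=(3,-1,W); sL=24/13, sR=24; mL=324/13, mR=168/13; mL+mR=492/13 → advance +1; mR−mL=-12 → turn -1·90°
n=4: pose=(2,-1,N); sL=20/3, sR=20/3; mL=10, mR=20/3; mL+mR=50/3 → advance +1; mR−mL=-10/3 → turn -1·90°
n=5: pose=(2,0,E); sL=24, sR=120/53; mL=756/53, mR=696/53; mL+mR=1452/53 → advance +1; mR−mL=-60/53 → turn -1·90°
n=6: pose=(3,0,S); sL=30/13, sR=3; mL=54/13, mR=69/26; mL+mR=177/26 → advance +1; mR−mL=-3/2 → turn -1·90°
n=7: pose=(3,-1,W); sL=24/13, sR=24; mL=324/13, mR=168/13; mL+mR=492/13 → advance +1; mR−mL=-12 → turn -1·90°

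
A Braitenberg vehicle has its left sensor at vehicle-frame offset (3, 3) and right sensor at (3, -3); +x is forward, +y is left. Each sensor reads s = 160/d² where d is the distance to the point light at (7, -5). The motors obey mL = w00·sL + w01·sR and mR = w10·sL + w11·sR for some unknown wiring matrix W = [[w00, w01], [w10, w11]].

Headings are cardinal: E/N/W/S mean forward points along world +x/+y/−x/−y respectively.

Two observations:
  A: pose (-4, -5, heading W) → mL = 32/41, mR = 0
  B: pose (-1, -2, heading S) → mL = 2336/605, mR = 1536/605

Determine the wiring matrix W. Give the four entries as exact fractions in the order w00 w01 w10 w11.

1/2 1/2 1/2 -1/2

obs A: pose=(-4,-5,W) → sL=32/41, sR=32/41, mL=32/41, mR=0
obs B: pose=(-1,-2,S) → sL=32/5, sR=160/121, mL=2336/605, mR=1536/605
sensor matrix S = [[32/41, 32/41], [32/5, 160/121]]; det S = -98304/24805
solve [mL_A; mL_B] = S·[w00; w01] and [mR_A; mR_B] = S·[w10; w11]:
  w00 = 1/2, w01 = 1/2, w10 = 1/2, w11 = -1/2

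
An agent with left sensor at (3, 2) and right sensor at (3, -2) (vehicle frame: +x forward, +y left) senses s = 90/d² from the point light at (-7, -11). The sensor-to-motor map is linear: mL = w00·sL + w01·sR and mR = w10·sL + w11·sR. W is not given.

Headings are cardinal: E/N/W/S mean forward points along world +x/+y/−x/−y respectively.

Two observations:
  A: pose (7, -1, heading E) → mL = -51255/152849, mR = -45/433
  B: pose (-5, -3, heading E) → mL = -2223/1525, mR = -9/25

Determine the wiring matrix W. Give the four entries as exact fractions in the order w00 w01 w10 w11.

obs A: pose=(7,-1,E) → sL=90/433, sR=90/353, mL=-51255/152849, mR=-45/433
obs B: pose=(-5,-3,E) → sL=18/25, sR=90/61, mL=-2223/1525, mR=-9/25
sensor matrix S = [[90/433, 90/353], [18/25, 90/61]]; det S = 5738688/46618945
solve [mL_A; mL_B] = S·[w00; w01] and [mR_A; mR_B] = S·[w10; w11]:
  w00 = -1, w01 = -1/2, w10 = -1/2, w11 = 0

-1 -1/2 -1/2 0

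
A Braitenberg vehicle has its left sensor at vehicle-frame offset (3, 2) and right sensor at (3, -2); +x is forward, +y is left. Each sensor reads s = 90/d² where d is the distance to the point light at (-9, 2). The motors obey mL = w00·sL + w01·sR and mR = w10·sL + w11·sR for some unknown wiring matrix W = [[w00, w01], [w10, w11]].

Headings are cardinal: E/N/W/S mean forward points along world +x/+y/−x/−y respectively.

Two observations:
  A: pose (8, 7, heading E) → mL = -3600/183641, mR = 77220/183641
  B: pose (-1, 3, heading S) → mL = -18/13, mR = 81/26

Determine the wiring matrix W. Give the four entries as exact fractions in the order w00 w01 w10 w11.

obs A: pose=(8,7,E) → sL=90/449, sR=90/409, mL=-3600/183641, mR=77220/183641
obs B: pose=(-1,3,S) → sL=45/52, sR=9/4, mL=-18/13, mR=81/26
sensor matrix S = [[90/449, 90/409], [45/52, 9/4]]; det S = 622080/2387333
solve [mL_A; mL_B] = S·[w00; w01] and [mR_A; mR_B] = S·[w10; w11]:
  w00 = 1, w01 = -1, w10 = 1, w11 = 1

1 -1 1 1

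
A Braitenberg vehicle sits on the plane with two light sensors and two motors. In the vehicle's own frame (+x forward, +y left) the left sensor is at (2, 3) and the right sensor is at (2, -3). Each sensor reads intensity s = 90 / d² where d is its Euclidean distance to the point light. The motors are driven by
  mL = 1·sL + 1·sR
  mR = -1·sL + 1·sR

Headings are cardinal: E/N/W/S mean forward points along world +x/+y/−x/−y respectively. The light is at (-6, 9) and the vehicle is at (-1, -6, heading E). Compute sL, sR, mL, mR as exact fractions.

left sensor world pos  = (1, -3); dL² = 193
right sensor world pos = (1, -9); dR² = 373
sL = 90/193 = 90/193
sR = 90/373 = 90/373
mL = 1·sL + 1·sR = 50940/71989
mR = -1·sL + 1·sR = -16200/71989

90/193 90/373 50940/71989 -16200/71989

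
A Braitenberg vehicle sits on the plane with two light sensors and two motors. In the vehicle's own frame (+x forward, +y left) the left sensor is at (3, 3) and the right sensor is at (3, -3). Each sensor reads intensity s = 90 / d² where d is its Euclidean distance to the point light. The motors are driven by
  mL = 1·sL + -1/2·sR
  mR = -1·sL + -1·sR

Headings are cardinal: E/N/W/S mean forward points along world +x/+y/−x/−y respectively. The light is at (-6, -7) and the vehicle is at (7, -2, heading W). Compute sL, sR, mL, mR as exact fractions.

45/52 45/82 315/533 -3015/2132

left sensor world pos  = (4, -5); dL² = 104
right sensor world pos = (4, 1); dR² = 164
sL = 90/104 = 45/52
sR = 90/164 = 45/82
mL = 1·sL + -1/2·sR = 315/533
mR = -1·sL + -1·sR = -3015/2132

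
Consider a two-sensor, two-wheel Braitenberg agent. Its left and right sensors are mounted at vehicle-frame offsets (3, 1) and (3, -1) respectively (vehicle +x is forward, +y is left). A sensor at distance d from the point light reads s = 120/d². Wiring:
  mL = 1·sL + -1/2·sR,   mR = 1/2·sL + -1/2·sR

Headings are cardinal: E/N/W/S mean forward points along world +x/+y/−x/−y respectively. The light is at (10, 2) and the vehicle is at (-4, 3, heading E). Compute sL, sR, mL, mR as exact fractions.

24/25 120/121 1404/3025 -48/3025

left sensor world pos  = (-1, 4); dL² = 125
right sensor world pos = (-1, 2); dR² = 121
sL = 120/125 = 24/25
sR = 120/121 = 120/121
mL = 1·sL + -1/2·sR = 1404/3025
mR = 1/2·sL + -1/2·sR = -48/3025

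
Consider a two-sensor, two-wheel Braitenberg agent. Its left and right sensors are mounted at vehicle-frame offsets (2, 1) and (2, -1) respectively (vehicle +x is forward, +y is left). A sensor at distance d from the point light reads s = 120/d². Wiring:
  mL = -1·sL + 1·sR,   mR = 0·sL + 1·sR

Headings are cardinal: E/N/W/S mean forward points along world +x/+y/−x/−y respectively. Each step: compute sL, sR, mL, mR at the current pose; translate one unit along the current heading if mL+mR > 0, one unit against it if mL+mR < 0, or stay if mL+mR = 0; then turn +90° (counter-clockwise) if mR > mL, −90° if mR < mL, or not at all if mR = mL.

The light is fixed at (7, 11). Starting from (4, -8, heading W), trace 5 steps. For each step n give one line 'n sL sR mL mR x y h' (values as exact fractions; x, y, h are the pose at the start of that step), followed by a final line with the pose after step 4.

0 24/85 120/349 1824/29665 120/349 4 -8 W
1 4/15 60/233 -32/3495 60/233 3 -8 S
2 24/73 24/89 -384/6497 24/89 3 -9 E
3 6/17 15/41 9/697 15/41 4 -9 N
4 24/85 120/349 1824/29665 120/349 4 -8 W
final 3 -8 S

n=0: pose=(4,-8,W); sL=24/85, sR=120/349; mL=1824/29665, mR=120/349; mL+mR=12024/29665 → advance +1; mR−mL=24/85 → turn +1·90°
n=1: pose=(3,-8,S); sL=4/15, sR=60/233; mL=-32/3495, mR=60/233; mL+mR=868/3495 → advance +1; mR−mL=4/15 → turn +1·90°
n=2: pose=(3,-9,E); sL=24/73, sR=24/89; mL=-384/6497, mR=24/89; mL+mR=1368/6497 → advance +1; mR−mL=24/73 → turn +1·90°
n=3: pose=(4,-9,N); sL=6/17, sR=15/41; mL=9/697, mR=15/41; mL+mR=264/697 → advance +1; mR−mL=6/17 → turn +1·90°
n=4: pose=(4,-8,W); sL=24/85, sR=120/349; mL=1824/29665, mR=120/349; mL+mR=12024/29665 → advance +1; mR−mL=24/85 → turn +1·90°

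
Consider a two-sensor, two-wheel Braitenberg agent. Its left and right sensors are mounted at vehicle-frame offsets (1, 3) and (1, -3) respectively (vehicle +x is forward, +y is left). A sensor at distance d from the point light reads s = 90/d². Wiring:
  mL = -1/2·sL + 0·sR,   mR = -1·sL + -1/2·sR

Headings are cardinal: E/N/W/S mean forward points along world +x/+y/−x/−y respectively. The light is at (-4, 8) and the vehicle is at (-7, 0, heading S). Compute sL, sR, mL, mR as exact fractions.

10/9 10/13 -5/9 -175/117

left sensor world pos  = (-4, -1); dL² = 81
right sensor world pos = (-10, -1); dR² = 117
sL = 90/81 = 10/9
sR = 90/117 = 10/13
mL = -1/2·sL + 0·sR = -5/9
mR = -1·sL + -1/2·sR = -175/117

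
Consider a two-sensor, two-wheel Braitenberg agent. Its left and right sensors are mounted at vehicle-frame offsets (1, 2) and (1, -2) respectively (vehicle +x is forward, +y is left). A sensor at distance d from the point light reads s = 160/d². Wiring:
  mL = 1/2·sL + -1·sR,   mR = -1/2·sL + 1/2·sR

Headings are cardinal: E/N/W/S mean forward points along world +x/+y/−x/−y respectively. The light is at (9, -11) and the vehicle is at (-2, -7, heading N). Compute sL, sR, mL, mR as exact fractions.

left sensor world pos  = (-4, -6); dL² = 194
right sensor world pos = (0, -6); dR² = 106
sL = 160/194 = 80/97
sR = 160/106 = 80/53
mL = 1/2·sL + -1·sR = -5640/5141
mR = -1/2·sL + 1/2·sR = 1760/5141

80/97 80/53 -5640/5141 1760/5141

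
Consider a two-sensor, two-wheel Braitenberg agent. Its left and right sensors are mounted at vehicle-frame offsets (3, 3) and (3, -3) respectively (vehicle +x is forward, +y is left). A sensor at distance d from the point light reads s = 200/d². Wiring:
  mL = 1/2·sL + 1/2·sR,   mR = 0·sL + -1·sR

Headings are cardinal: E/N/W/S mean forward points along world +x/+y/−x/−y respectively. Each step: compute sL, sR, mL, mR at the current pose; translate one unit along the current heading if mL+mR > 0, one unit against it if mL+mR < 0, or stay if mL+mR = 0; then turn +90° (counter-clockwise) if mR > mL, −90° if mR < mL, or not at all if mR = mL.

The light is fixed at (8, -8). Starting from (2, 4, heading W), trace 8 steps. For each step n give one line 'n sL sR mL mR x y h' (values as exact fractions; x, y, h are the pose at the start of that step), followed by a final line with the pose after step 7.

n=0: pose=(2,4,W); sL=100/81, sR=100/153; mL=1300/1377, mR=-100/153; mL+mR=400/1377 → advance +1; mR−mL=-2200/1377 → turn -1·90°
n=1: pose=(1,4,N); sL=8/13, sR=200/241; mL=2264/3133, mR=-200/241; mL+mR=-336/3133 → advance -1; mR−mL=-4864/3133 → turn -1·90°
n=2: pose=(1,3,E); sL=50/53, sR=5/2; mL=365/212, mR=-5/2; mL+mR=-165/212 → advance -1; mR−mL=-895/212 → turn -1·90°
n=3: pose=(0,3,S); sL=200/89, sR=40/37; mL=5480/3293, mR=-40/37; mL+mR=1920/3293 → advance +1; mR−mL=-9040/3293 → turn -1·90°
n=4: pose=(0,2,W); sL=20/17, sR=20/29; mL=460/493, mR=-20/29; mL+mR=120/493 → advance +1; mR−mL=-800/493 → turn -1·90°
n=5: pose=(-1,2,N); sL=200/313, sR=40/41; mL=10360/12833, mR=-40/41; mL+mR=-2160/12833 → advance -1; mR−mL=-22880/12833 → turn -1·90°
n=6: pose=(-1,1,E); sL=10/9, sR=25/9; mL=35/18, mR=-25/9; mL+mR=-5/6 → advance -1; mR−mL=-85/18 → turn -1·90°
n=7: pose=(-2,1,S); sL=40/17, sR=40/41; mL=1160/697, mR=-40/41; mL+mR=480/697 → advance +1; mR−mL=-1840/697 → turn -1·90°

0 100/81 100/153 1300/1377 -100/153 2 4 W
1 8/13 200/241 2264/3133 -200/241 1 4 N
2 50/53 5/2 365/212 -5/2 1 3 E
3 200/89 40/37 5480/3293 -40/37 0 3 S
4 20/17 20/29 460/493 -20/29 0 2 W
5 200/313 40/41 10360/12833 -40/41 -1 2 N
6 10/9 25/9 35/18 -25/9 -1 1 E
7 40/17 40/41 1160/697 -40/41 -2 1 S
final -2 0 W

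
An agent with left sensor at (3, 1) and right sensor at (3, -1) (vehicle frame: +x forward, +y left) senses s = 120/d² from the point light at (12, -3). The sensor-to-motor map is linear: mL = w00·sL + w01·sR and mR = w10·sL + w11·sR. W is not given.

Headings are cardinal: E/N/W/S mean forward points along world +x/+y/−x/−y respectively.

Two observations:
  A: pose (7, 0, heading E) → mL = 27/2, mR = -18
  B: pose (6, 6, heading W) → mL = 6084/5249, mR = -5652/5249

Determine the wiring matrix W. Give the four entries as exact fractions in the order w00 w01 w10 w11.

1 1/2 -1/2 -1

obs A: pose=(7,0,E) → sL=6, sR=15, mL=27/2, mR=-18
obs B: pose=(6,6,W) → sL=24/29, sR=120/181, mL=6084/5249, mR=-5652/5249
sensor matrix S = [[6, 15], [24/29, 120/181]]; det S = -44280/5249
solve [mL_A; mL_B] = S·[w00; w01] and [mR_A; mR_B] = S·[w10; w11]:
  w00 = 1, w01 = 1/2, w10 = -1/2, w11 = -1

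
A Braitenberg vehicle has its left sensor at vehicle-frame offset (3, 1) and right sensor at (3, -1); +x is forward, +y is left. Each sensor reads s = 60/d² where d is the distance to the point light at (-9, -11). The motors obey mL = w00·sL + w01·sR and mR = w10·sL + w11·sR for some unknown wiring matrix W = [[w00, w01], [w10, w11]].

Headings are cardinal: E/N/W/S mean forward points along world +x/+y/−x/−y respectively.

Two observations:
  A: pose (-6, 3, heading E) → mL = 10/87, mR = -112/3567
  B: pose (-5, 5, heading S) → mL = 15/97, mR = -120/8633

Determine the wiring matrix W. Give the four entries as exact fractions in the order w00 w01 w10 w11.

1/2 0 1/2 -1/2

obs A: pose=(-6,3,E) → sL=20/87, sR=12/41, mL=10/87, mR=-112/3567
obs B: pose=(-5,5,S) → sL=30/97, sR=30/89, mL=15/97, mR=-120/8633
sensor matrix S = [[20/87, 12/41], [30/97, 30/89]]; det S = -133760/10264637
solve [mL_A; mL_B] = S·[w00; w01] and [mR_A; mR_B] = S·[w10; w11]:
  w00 = 1/2, w01 = 0, w10 = 1/2, w11 = -1/2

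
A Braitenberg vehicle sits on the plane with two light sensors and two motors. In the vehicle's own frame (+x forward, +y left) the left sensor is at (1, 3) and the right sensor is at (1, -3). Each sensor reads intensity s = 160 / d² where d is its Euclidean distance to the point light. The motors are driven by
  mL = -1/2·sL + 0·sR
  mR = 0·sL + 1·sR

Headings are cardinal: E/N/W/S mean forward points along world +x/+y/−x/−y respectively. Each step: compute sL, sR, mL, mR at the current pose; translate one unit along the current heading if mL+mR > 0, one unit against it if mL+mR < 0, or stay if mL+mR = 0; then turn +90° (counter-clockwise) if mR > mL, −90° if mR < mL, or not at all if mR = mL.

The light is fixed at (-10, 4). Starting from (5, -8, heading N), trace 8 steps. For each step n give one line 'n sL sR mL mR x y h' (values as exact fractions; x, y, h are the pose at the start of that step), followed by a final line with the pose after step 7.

n=0: pose=(5,-8,N); sL=32/53, sR=32/89; mL=-16/53, mR=32/89; mL+mR=272/4717 → advance +1; mR−mL=3120/4717 → turn +1·90°
n=1: pose=(5,-7,W); sL=20/49, sR=8/13; mL=-10/49, mR=8/13; mL+mR=262/637 → advance +1; mR−mL=522/637 → turn +1·90°
n=2: pose=(4,-7,S); sL=160/433, sR=32/53; mL=-80/433, mR=32/53; mL+mR=9616/22949 → advance +1; mR−mL=18096/22949 → turn +1·90°
n=3: pose=(4,-8,E); sL=80/153, sR=16/45; mL=-40/153, mR=16/45; mL+mR=8/85 → advance +1; mR−mL=472/765 → turn +1·90°
n=4: pose=(5,-8,N); sL=32/53, sR=32/89; mL=-16/53, mR=32/89; mL+mR=272/4717 → advance +1; mR−mL=3120/4717 → turn +1·90°
n=5: pose=(5,-7,W); sL=20/49, sR=8/13; mL=-10/49, mR=8/13; mL+mR=262/637 → advance +1; mR−mL=522/637 → turn +1·90°
n=6: pose=(4,-7,S); sL=160/433, sR=32/53; mL=-80/433, mR=32/53; mL+mR=9616/22949 → advance +1; mR−mL=18096/22949 → turn +1·90°
n=7: pose=(4,-8,E); sL=80/153, sR=16/45; mL=-40/153, mR=16/45; mL+mR=8/85 → advance +1; mR−mL=472/765 → turn +1·90°

0 32/53 32/89 -16/53 32/89 5 -8 N
1 20/49 8/13 -10/49 8/13 5 -7 W
2 160/433 32/53 -80/433 32/53 4 -7 S
3 80/153 16/45 -40/153 16/45 4 -8 E
4 32/53 32/89 -16/53 32/89 5 -8 N
5 20/49 8/13 -10/49 8/13 5 -7 W
6 160/433 32/53 -80/433 32/53 4 -7 S
7 80/153 16/45 -40/153 16/45 4 -8 E
final 5 -8 N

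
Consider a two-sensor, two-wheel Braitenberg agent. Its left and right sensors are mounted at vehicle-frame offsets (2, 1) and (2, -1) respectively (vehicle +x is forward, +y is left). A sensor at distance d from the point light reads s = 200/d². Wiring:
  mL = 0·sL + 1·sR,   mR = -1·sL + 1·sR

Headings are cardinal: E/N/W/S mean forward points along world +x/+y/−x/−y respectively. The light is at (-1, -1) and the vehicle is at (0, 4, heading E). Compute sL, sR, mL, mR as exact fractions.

left sensor world pos  = (2, 5); dL² = 45
right sensor world pos = (2, 3); dR² = 25
sL = 200/45 = 40/9
sR = 200/25 = 8
mL = 0·sL + 1·sR = 8
mR = -1·sL + 1·sR = 32/9

40/9 8 8 32/9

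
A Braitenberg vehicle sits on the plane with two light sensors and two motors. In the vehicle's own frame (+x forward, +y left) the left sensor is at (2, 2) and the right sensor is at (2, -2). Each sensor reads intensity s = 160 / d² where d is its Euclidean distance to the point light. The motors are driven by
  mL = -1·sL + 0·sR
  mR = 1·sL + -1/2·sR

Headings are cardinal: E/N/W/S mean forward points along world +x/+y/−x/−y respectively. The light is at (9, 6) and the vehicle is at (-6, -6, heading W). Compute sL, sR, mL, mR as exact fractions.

left sensor world pos  = (-8, -8); dL² = 485
right sensor world pos = (-8, -4); dR² = 389
sL = 160/485 = 32/97
sR = 160/389 = 160/389
mL = -1·sL + 0·sR = -32/97
mR = 1·sL + -1/2·sR = 4688/37733

32/97 160/389 -32/97 4688/37733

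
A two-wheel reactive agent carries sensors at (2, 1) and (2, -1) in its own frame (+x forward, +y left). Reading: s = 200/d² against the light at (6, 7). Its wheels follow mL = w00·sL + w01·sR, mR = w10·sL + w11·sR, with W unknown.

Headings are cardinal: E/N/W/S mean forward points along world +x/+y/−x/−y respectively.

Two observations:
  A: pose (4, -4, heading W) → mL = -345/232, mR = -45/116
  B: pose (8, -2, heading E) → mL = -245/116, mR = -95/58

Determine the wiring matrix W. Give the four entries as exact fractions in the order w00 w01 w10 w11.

-1/2 -1/2 -1 1/2

obs A: pose=(4,-4,W) → sL=5/4, sR=50/29, mL=-345/232, mR=-45/116
obs B: pose=(8,-2,E) → sL=5/2, sR=50/29, mL=-245/116, mR=-95/58
sensor matrix S = [[5/4, 50/29], [5/2, 50/29]]; det S = -125/58
solve [mL_A; mL_B] = S·[w00; w01] and [mR_A; mR_B] = S·[w10; w11]:
  w00 = -1/2, w01 = -1/2, w10 = -1, w11 = 1/2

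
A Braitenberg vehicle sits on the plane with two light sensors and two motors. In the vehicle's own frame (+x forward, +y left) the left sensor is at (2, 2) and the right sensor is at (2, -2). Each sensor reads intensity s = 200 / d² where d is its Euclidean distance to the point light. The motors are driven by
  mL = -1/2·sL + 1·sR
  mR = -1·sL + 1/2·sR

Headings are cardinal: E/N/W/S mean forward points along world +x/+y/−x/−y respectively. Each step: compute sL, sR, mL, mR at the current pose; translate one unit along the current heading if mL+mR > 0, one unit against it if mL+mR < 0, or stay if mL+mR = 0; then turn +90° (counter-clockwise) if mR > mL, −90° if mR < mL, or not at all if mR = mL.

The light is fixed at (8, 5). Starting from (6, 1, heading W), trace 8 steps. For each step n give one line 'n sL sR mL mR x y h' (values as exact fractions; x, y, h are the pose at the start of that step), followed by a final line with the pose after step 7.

n=0: pose=(6,1,W); sL=50/13, sR=10; mL=105/13, mR=15/13; mL+mR=120/13 → advance +1; mR−mL=-90/13 → turn -1·90°
n=1: pose=(5,1,N); sL=200/29, sR=40; mL=1060/29, mR=380/29; mL+mR=1440/29 → advance +1; mR−mL=-680/29 → turn -1·90°
n=2: pose=(5,2,E); sL=100, sR=100/13; mL=-550/13, mR=-1250/13; mL+mR=-1800/13 → advance -1; mR−mL=-700/13 → turn -1·90°
n=3: pose=(4,2,S); sL=200/29, sR=200/61; mL=-300/1769, mR=-9300/1769; mL+mR=-9600/1769 → advance -1; mR−mL=-9000/1769 → turn -1·90°
n=4: pose=(4,3,W); sL=50/13, sR=50/9; mL=425/117, mR=-125/117; mL+mR=100/39 → advance +1; mR−mL=-550/117 → turn -1·90°
n=5: pose=(3,3,N); sL=200/49, sR=200/9; mL=8900/441, mR=3100/441; mL+mR=4000/147 → advance +1; mR−mL=-5800/441 → turn -1·90°
n=6: pose=(3,4,E); sL=20, sR=100/9; mL=10/9, mR=-130/9; mL+mR=-40/3 → advance -1; mR−mL=-140/9 → turn -1·90°
n=7: pose=(2,4,S); sL=8, sR=200/73; mL=-92/73, mR=-484/73; mL+mR=-576/73 → advance -1; mR−mL=-392/73 → turn -1·90°

0 50/13 10 105/13 15/13 6 1 W
1 200/29 40 1060/29 380/29 5 1 N
2 100 100/13 -550/13 -1250/13 5 2 E
3 200/29 200/61 -300/1769 -9300/1769 4 2 S
4 50/13 50/9 425/117 -125/117 4 3 W
5 200/49 200/9 8900/441 3100/441 3 3 N
6 20 100/9 10/9 -130/9 3 4 E
7 8 200/73 -92/73 -484/73 2 4 S
final 2 5 W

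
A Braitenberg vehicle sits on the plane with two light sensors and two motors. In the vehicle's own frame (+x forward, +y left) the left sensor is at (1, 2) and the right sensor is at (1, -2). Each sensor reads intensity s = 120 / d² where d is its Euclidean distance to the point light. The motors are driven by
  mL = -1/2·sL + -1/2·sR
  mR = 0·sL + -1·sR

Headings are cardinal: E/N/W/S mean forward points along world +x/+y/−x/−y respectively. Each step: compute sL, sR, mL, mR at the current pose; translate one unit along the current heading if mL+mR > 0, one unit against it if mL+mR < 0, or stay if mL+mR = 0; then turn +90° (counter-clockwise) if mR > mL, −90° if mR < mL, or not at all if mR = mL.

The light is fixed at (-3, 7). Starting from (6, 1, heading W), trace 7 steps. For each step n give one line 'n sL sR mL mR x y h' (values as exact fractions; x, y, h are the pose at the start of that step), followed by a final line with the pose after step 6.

n=0: pose=(6,1,W); sL=15/16, sR=3/2; mL=-39/32, mR=-3/2; mL+mR=-87/32 → advance -1; mR−mL=-9/32 → turn -1·90°
n=1: pose=(7,1,N); sL=120/89, sR=120/169; mL=-15480/15041, mR=-120/169; mL+mR=-26160/15041 → advance -1; mR−mL=4800/15041 → turn +1·90°
n=2: pose=(7,0,W); sL=20/27, sR=60/53; mL=-1340/1431, mR=-60/53; mL+mR=-2960/1431 → advance -1; mR−mL=-280/1431 → turn -1·90°
n=3: pose=(8,0,N); sL=40/39, sR=24/41; mL=-1288/1599, mR=-24/41; mL+mR=-2224/1599 → advance -1; mR−mL=352/1599 → turn +1·90°
n=4: pose=(8,-1,W); sL=3/5, sR=15/17; mL=-63/85, mR=-15/17; mL+mR=-138/85 → advance -1; mR−mL=-12/85 → turn -1·90°
n=5: pose=(9,-1,N); sL=120/149, sR=24/49; mL=-4728/7301, mR=-24/49; mL+mR=-8304/7301 → advance -1; mR−mL=1152/7301 → turn +1·90°
n=6: pose=(9,-2,W); sL=60/121, sR=12/17; mL=-1236/2057, mR=-12/17; mL+mR=-2688/2057 → advance -1; mR−mL=-216/2057 → turn -1·90°

0 15/16 3/2 -39/32 -3/2 6 1 W
1 120/89 120/169 -15480/15041 -120/169 7 1 N
2 20/27 60/53 -1340/1431 -60/53 7 0 W
3 40/39 24/41 -1288/1599 -24/41 8 0 N
4 3/5 15/17 -63/85 -15/17 8 -1 W
5 120/149 24/49 -4728/7301 -24/49 9 -1 N
6 60/121 12/17 -1236/2057 -12/17 9 -2 W
final 10 -2 N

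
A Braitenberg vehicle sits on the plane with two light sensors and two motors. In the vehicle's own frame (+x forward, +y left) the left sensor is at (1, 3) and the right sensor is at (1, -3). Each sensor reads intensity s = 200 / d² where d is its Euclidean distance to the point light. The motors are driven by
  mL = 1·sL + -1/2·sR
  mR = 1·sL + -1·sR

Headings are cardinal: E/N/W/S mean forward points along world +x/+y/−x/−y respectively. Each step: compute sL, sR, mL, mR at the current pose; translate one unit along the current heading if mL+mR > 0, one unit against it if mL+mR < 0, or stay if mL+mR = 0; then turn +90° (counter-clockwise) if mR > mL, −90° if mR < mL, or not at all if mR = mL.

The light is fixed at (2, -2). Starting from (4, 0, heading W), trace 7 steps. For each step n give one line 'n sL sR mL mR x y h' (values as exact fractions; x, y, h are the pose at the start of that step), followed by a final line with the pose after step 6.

n=0: pose=(4,0,W); sL=100, sR=100/13; mL=1250/13, mR=1200/13; mL+mR=2450/13 → advance +1; mR−mL=-50/13 → turn -1·90°
n=1: pose=(3,0,N); sL=200/13, sR=8; mL=148/13, mR=96/13; mL+mR=244/13 → advance +1; mR−mL=-4 → turn -1·90°
n=2: pose=(3,1,E); sL=5, sR=50; mL=-20, mR=-45; mL+mR=-65 → advance -1; mR−mL=-25 → turn -1·90°
n=3: pose=(2,1,S); sL=200/13, sR=200/13; mL=100/13, mR=0; mL+mR=100/13 → advance +1; mR−mL=-100/13 → turn -1·90°
n=4: pose=(2,0,W); sL=100, sR=100/13; mL=1250/13, mR=1200/13; mL+mR=2450/13 → advance +1; mR−mL=-50/13 → turn -1·90°
n=5: pose=(1,0,N); sL=8, sR=200/13; mL=4/13, mR=-96/13; mL+mR=-92/13 → advance -1; mR−mL=-100/13 → turn -1·90°
n=6: pose=(1,-1,E); sL=25/2, sR=50; mL=-25/2, mR=-75/2; mL+mR=-50 → advance -1; mR−mL=-25 → turn -1·90°

0 100 100/13 1250/13 1200/13 4 0 W
1 200/13 8 148/13 96/13 3 0 N
2 5 50 -20 -45 3 1 E
3 200/13 200/13 100/13 0 2 1 S
4 100 100/13 1250/13 1200/13 2 0 W
5 8 200/13 4/13 -96/13 1 0 N
6 25/2 50 -25/2 -75/2 1 -1 E
final 0 -1 S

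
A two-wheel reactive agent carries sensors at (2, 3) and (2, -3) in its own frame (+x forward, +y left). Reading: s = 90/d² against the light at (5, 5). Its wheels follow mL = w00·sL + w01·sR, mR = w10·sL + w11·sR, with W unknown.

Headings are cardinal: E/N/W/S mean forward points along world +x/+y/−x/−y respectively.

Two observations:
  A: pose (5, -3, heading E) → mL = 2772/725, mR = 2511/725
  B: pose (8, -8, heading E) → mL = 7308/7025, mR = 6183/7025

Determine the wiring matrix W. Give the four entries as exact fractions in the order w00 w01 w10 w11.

1 1 1 1/2

obs A: pose=(5,-3,E) → sL=90/29, sR=18/25, mL=2772/725, mR=2511/725
obs B: pose=(8,-8,E) → sL=18/25, sR=90/281, mL=7308/7025, mR=6183/7025
sensor matrix S = [[90/29, 18/25], [18/25, 90/281]]; det S = 2422224/5093125
solve [mL_A; mL_B] = S·[w00; w01] and [mR_A; mR_B] = S·[w10; w11]:
  w00 = 1, w01 = 1, w10 = 1, w11 = 1/2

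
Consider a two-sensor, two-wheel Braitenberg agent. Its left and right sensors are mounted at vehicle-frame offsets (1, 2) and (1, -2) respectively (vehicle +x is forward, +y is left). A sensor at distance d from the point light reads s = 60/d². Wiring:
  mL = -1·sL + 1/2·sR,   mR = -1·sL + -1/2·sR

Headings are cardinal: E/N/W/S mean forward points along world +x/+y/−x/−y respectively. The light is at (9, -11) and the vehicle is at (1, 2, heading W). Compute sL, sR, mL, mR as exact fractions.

left sensor world pos  = (0, 0); dL² = 202
right sensor world pos = (0, 4); dR² = 306
sL = 60/202 = 30/101
sR = 60/306 = 10/51
mL = -1·sL + 1/2·sR = -1025/5151
mR = -1·sL + -1/2·sR = -2035/5151

30/101 10/51 -1025/5151 -2035/5151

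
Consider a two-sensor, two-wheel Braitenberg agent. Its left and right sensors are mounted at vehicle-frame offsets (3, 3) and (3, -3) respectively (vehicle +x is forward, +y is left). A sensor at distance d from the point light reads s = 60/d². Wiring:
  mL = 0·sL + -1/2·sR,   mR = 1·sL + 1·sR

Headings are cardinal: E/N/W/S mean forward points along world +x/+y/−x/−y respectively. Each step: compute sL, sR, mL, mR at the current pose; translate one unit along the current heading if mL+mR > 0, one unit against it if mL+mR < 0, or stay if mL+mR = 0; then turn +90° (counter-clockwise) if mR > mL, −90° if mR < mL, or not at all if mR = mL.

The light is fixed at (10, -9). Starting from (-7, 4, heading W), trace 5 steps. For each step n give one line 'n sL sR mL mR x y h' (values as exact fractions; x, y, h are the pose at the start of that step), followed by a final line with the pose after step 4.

n=0: pose=(-7,4,W); sL=3/25, sR=15/164; mL=-15/328, mR=867/4100; mL+mR=1359/8200 → advance +1; mR−mL=2109/8200 → turn +1·90°
n=1: pose=(-8,4,S); sL=12/65, sR=60/541; mL=-30/541, mR=10392/35165; mL+mR=8442/35165 → advance +1; mR−mL=12342/35165 → turn +1·90°
n=2: pose=(-8,3,E); sL=2/15, sR=10/51; mL=-5/51, mR=28/85; mL+mR=59/255 → advance +1; mR−mL=109/255 → turn +1·90°
n=3: pose=(-7,3,N); sL=12/125, sR=60/421; mL=-30/421, mR=12552/52625; mL+mR=8802/52625 → advance +1; mR−mL=16302/52625 → turn +1·90°
n=4: pose=(-7,4,W); sL=3/25, sR=15/164; mL=-15/328, mR=867/4100; mL+mR=1359/8200 → advance +1; mR−mL=2109/8200 → turn +1·90°

0 3/25 15/164 -15/328 867/4100 -7 4 W
1 12/65 60/541 -30/541 10392/35165 -8 4 S
2 2/15 10/51 -5/51 28/85 -8 3 E
3 12/125 60/421 -30/421 12552/52625 -7 3 N
4 3/25 15/164 -15/328 867/4100 -7 4 W
final -8 4 S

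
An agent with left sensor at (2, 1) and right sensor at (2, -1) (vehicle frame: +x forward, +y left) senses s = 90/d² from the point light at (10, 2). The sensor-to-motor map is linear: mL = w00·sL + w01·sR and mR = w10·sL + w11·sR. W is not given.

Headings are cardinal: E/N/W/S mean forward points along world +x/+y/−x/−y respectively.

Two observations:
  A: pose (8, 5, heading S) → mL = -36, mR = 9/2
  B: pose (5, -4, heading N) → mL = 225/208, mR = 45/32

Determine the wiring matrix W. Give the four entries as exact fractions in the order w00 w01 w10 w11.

obs A: pose=(8,5,S) → sL=45, sR=9, mL=-36, mR=9/2
obs B: pose=(5,-4,N) → sL=45/26, sR=45/16, mL=225/208, mR=45/32
sensor matrix S = [[45, 9], [45/26, 45/16]]; det S = 23085/208
solve [mL_A; mL_B] = S·[w00; w01] and [mR_A; mR_B] = S·[w10; w11]:
  w00 = -1, w01 = 1, w10 = 0, w11 = 1/2

-1 1 0 1/2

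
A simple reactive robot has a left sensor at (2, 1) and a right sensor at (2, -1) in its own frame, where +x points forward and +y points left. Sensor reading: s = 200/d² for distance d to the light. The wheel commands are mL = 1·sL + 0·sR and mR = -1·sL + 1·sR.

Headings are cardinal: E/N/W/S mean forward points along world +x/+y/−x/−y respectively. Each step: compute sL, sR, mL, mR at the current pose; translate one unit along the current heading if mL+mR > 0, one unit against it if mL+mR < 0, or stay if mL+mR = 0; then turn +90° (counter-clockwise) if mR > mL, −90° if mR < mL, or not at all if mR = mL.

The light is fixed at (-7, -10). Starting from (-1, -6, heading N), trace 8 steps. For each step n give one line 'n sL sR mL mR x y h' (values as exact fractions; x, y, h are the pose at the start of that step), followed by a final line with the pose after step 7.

n=0: pose=(-1,-6,N); sL=200/61, sR=40/17; mL=200/61, mR=-960/1037; mL+mR=40/17 → advance +1; mR−mL=-4360/1037 → turn -1·90°
n=1: pose=(-1,-5,E); sL=2, sR=5/2; mL=2, mR=1/2; mL+mR=5/2 → advance +1; mR−mL=-3/2 → turn -1·90°
n=2: pose=(0,-5,S); sL=200/73, sR=40/9; mL=200/73, mR=1120/657; mL+mR=40/9 → advance +1; mR−mL=-680/657 → turn -1·90°
n=3: pose=(0,-6,W); sL=100/17, sR=4; mL=100/17, mR=-32/17; mL+mR=4 → advance +1; mR−mL=-132/17 → turn -1·90°
n=4: pose=(-1,-6,N); sL=200/61, sR=40/17; mL=200/61, mR=-960/1037; mL+mR=40/17 → advance +1; mR−mL=-4360/1037 → turn -1·90°
n=5: pose=(-1,-5,E); sL=2, sR=5/2; mL=2, mR=1/2; mL+mR=5/2 → advance +1; mR−mL=-3/2 → turn -1·90°
n=6: pose=(0,-5,S); sL=200/73, sR=40/9; mL=200/73, mR=1120/657; mL+mR=40/9 → advance +1; mR−mL=-680/657 → turn -1·90°
n=7: pose=(0,-6,W); sL=100/17, sR=4; mL=100/17, mR=-32/17; mL+mR=4 → advance +1; mR−mL=-132/17 → turn -1·90°

0 200/61 40/17 200/61 -960/1037 -1 -6 N
1 2 5/2 2 1/2 -1 -5 E
2 200/73 40/9 200/73 1120/657 0 -5 S
3 100/17 4 100/17 -32/17 0 -6 W
4 200/61 40/17 200/61 -960/1037 -1 -6 N
5 2 5/2 2 1/2 -1 -5 E
6 200/73 40/9 200/73 1120/657 0 -5 S
7 100/17 4 100/17 -32/17 0 -6 W
final -1 -6 N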